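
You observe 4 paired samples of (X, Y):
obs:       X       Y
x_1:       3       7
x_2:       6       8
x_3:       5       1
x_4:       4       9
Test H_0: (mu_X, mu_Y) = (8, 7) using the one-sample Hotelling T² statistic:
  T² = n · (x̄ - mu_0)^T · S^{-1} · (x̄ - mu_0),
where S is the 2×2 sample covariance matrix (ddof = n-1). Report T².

Step 1 — sample mean vector:
  mean(X) = (3 + 6 + 5 + 4) / 4 = 18/4 = 4.5
  mean(Y) = (7 + 8 + 1 + 9) / 4 = 25/4 = 6.25
  x̄ = (4.5, 6.25),  deviation x̄ - mu_0 = (4.5, 6.25) - (8, 7) = (-3.5, -0.75).

Step 2 — sample covariance matrix, S[i,j] = (1/(n-1)) · Σ_k (x_{k,i} - mean_i) · (x_{k,j} - mean_j), divisor n-1 = 3:
  S[X,X] = ((-1.5)·(-1.5) + (1.5)·(1.5) + (0.5)·(0.5) + (-0.5)·(-0.5)) / 3 = 5/3 = 1.6667
  S[X,Y] = ((-1.5)·(0.75) + (1.5)·(1.75) + (0.5)·(-5.25) + (-0.5)·(2.75)) / 3 = -2.5/3 = -0.8333
  S[Y,Y] = ((0.75)·(0.75) + (1.75)·(1.75) + (-5.25)·(-5.25) + (2.75)·(2.75)) / 3 = 38.75/3 = 12.9167
  S = [[1.6667, -0.8333],
 [-0.8333, 12.9167]].

Step 3 — invert S. det(S) = 1.6667·12.9167 - (-0.8333)² = 20.8333.
  S^{-1} = (1/det) · [[d, -b], [-b, a]] = [[0.62, 0.04],
 [0.04, 0.08]].

Step 4 — quadratic form (x̄ - mu_0)^T · S^{-1} · (x̄ - mu_0):
  S^{-1} · (x̄ - mu_0) = (-2.2, -0.2),
  (x̄ - mu_0)^T · [...] = (-3.5)·(-2.2) + (-0.75)·(-0.2) = 7.85.

Step 5 — scale by n: T² = 4 · 7.85 = 31.4.

T² ≈ 31.4


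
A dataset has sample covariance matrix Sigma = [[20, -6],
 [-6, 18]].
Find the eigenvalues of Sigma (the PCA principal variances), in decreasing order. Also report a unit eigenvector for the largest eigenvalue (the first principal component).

Step 1 — characteristic polynomial of 2×2 Sigma:
  det(Sigma - λI) = λ² - trace · λ + det = 0.
  trace = 20 + 18 = 38, det = 20·18 - (-6)² = 324.
Step 2 — discriminant:
  Δ = trace² - 4·det = 1444 - 1296 = 148.
Step 3 — eigenvalues:
  λ = (trace ± √Δ)/2 = (38 ± 12.1655)/2,
  λ_1 = 25.0828,  λ_2 = 12.9172.

Step 4 — unit eigenvector for λ_1: solve (Sigma - λ_1 I)v = 0. First row:
  (20 - 25.0828)·v_x + (-6)·v_y = 0, i.e. (-5.0828)·v_x + (-6)·v_y = 0,
  so v ∝ (b, λ_1 - a) = (-6, 5.0828); multiply by -1 so the first entry is positive: u = (6, -5.0828).
  ||u|| = √((6)² + (-5.0828)²) = √(61.8345) ≈ 7.8635,
  v_1 = u/||u|| ≈ (0.763, -0.6464) (||v_1|| = 1).

λ_1 = 25.0828,  λ_2 = 12.9172;  v_1 ≈ (0.763, -0.6464)


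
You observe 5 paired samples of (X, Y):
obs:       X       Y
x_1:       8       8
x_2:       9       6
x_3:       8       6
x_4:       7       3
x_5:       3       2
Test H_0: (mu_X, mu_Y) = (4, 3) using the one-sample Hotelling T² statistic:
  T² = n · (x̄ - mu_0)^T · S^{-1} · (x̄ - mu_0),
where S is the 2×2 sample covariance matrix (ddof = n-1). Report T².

Step 1 — sample mean vector:
  mean(X) = (8 + 9 + 8 + 7 + 3) / 5 = 35/5 = 7
  mean(Y) = (8 + 6 + 6 + 3 + 2) / 5 = 25/5 = 5
  x̄ = (7, 5),  deviation x̄ - mu_0 = (7, 5) - (4, 3) = (3, 2).

Step 2 — sample covariance matrix, S[i,j] = (1/(n-1)) · Σ_k (x_{k,i} - mean_i) · (x_{k,j} - mean_j), divisor n-1 = 4:
  S[X,X] = ((1)·(1) + (2)·(2) + (1)·(1) + (0)·(0) + (-4)·(-4)) / 4 = 22/4 = 5.5
  S[X,Y] = ((1)·(3) + (2)·(1) + (1)·(1) + (0)·(-2) + (-4)·(-3)) / 4 = 18/4 = 4.5
  S[Y,Y] = ((3)·(3) + (1)·(1) + (1)·(1) + (-2)·(-2) + (-3)·(-3)) / 4 = 24/4 = 6
  S = [[5.5, 4.5],
 [4.5, 6]].

Step 3 — invert S. det(S) = 5.5·6 - (4.5)² = 12.75.
  S^{-1} = (1/det) · [[d, -b], [-b, a]] = [[0.4706, -0.3529],
 [-0.3529, 0.4314]].

Step 4 — quadratic form (x̄ - mu_0)^T · S^{-1} · (x̄ - mu_0):
  S^{-1} · (x̄ - mu_0) = (0.7059, -0.1961),
  (x̄ - mu_0)^T · [...] = (3)·(0.7059) + (2)·(-0.1961) = 1.7255.

Step 5 — scale by n: T² = 5 · 1.7255 = 8.6275.

T² ≈ 8.6275


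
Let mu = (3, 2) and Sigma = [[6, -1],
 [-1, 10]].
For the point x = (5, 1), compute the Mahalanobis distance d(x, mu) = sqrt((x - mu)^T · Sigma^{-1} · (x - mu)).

Step 1 — centre the observation: (x - mu) = (2, -1).

Step 2 — invert Sigma. det(Sigma) = 6·10 - (-1)² = 59.
  Sigma^{-1} = (1/det) · [[d, -b], [-b, a]] = [[0.1695, 0.0169],
 [0.0169, 0.1017]].

Step 3 — form the quadratic (x - mu)^T · Sigma^{-1} · (x - mu):
  Sigma^{-1} · (x - mu) = (0.322, -0.0678).
  (x - mu)^T · [Sigma^{-1} · (x - mu)] = (2)·(0.322) + (-1)·(-0.0678) = 0.7119.

Step 4 — take square root: d = √(0.7119) ≈ 0.8437.

d(x, mu) = √(0.7119) ≈ 0.8437


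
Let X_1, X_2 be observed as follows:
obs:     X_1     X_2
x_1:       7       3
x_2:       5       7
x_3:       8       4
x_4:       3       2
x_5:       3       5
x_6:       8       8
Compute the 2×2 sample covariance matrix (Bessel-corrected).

Step 1 — column means:
  mean(X_1) = (7 + 5 + 8 + 3 + 3 + 8) / 6 = 34/6 = 5.6667
  mean(X_2) = (3 + 7 + 4 + 2 + 5 + 8) / 6 = 29/6 = 4.8333

Step 2 — sample covariance S[i,j] = (1/(n-1)) · Σ_k (x_{k,i} - mean_i) · (x_{k,j} - mean_j), with n-1 = 5.
  S[X_1,X_1] = ((1.3333)·(1.3333) + (-0.6667)·(-0.6667) + (2.3333)·(2.3333) + (-2.6667)·(-2.6667) + (-2.6667)·(-2.6667) + (2.3333)·(2.3333)) / 5 = 27.3333/5 = 5.4667
  S[X_1,X_2] = ((1.3333)·(-1.8333) + (-0.6667)·(2.1667) + (2.3333)·(-0.8333) + (-2.6667)·(-2.8333) + (-2.6667)·(0.1667) + (2.3333)·(3.1667)) / 5 = 8.6667/5 = 1.7333
  S[X_2,X_2] = ((-1.8333)·(-1.8333) + (2.1667)·(2.1667) + (-0.8333)·(-0.8333) + (-2.8333)·(-2.8333) + (0.1667)·(0.1667) + (3.1667)·(3.1667)) / 5 = 26.8333/5 = 5.3667

S is symmetric (S[j,i] = S[i,j]). Assembling:

S = [[5.4667, 1.7333],
 [1.7333, 5.3667]]


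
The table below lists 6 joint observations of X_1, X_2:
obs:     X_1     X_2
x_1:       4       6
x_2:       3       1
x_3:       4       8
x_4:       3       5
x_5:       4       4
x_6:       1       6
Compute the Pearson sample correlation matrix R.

Step 1 — column means:
  mean(X_1) = (4 + 3 + 4 + 3 + 4 + 1) / 6 = 19/6 = 3.1667
  mean(X_2) = (6 + 1 + 8 + 5 + 4 + 6) / 6 = 30/6 = 5

Step 2 — sample variances and covariances s[i,j] = (1/(n-1)) · Σ_k (x_{k,i} - mean_i) · (x_{k,j} - mean_j), with n-1 = 5:
  s[X_1,X_1] = ((0.8333)·(0.8333) + (-0.1667)·(-0.1667) + (0.8333)·(0.8333) + (-0.1667)·(-0.1667) + (0.8333)·(0.8333) + (-2.1667)·(-2.1667)) / 5 = 6.8333/5 = 1.3667
  s[X_1,X_2] = ((0.8333)·(1) + (-0.1667)·(-4) + (0.8333)·(3) + (-0.1667)·(0) + (0.8333)·(-1) + (-2.1667)·(1)) / 5 = 1/5 = 0.2
  s[X_2,X_2] = ((1)·(1) + (-4)·(-4) + (3)·(3) + (0)·(0) + (-1)·(-1) + (1)·(1)) / 5 = 28/5 = 5.6
  Sample standard deviations s_i = √(s[i,i]):
  s(X_1) = √(1.3667) = 1.169
  s(X_2) = √(5.6) = 2.3664

Step 3 — r_{ij} = s_{ij} / (s_i · s_j):
  r[X_1,X_1] = 1 (diagonal).
  r[X_1,X_2] = 0.2 / (1.169 · 2.3664) = 0.2 / 2.7665 = 0.0723
  r[X_2,X_2] = 1 (diagonal).

R is symmetric with unit diagonal. Assembling:

R = [[1, 0.0723],
 [0.0723, 1]]


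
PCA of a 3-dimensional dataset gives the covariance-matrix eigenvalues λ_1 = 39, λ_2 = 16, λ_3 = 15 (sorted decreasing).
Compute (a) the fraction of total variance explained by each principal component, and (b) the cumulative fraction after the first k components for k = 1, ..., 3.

Step 1 — total variance = trace(Sigma) = Σ λ_i = 39 + 16 + 15 = 70.

Step 2 — fraction explained by component i = λ_i / Σ λ:
  PC1: 39/70 = 0.5571
  PC2: 16/70 = 0.2286
  PC3: 15/70 = 0.2143

Step 3 — cumulative fraction after k components = (λ_1 + ... + λ_k) / Σ λ:
  k = 1: 39/70 = 0.5571
  k = 2: (39 + 16)/70 = 55/70 = 0.7857
  k = 3: (39 + 16 + 15)/70 = 70/70 = 1

Summary (fraction, with percent):

explained: PC1 0.5571 (55.71%), PC2 0.2286 (22.86%), PC3 0.2143 (21.43%);  cumulative: 0.5571, 0.7857, 1


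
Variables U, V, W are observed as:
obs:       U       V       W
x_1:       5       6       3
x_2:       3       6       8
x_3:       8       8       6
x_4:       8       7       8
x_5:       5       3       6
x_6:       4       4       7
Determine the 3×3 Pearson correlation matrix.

Step 1 — column means:
  mean(U) = (5 + 3 + 8 + 8 + 5 + 4) / 6 = 33/6 = 5.5
  mean(V) = (6 + 6 + 8 + 7 + 3 + 4) / 6 = 34/6 = 5.6667
  mean(W) = (3 + 8 + 6 + 8 + 6 + 7) / 6 = 38/6 = 6.3333

Step 2 — sample variances and covariances s[i,j] = (1/(n-1)) · Σ_k (x_{k,i} - mean_i) · (x_{k,j} - mean_j), with n-1 = 5:
  s[U,U] = ((-0.5)·(-0.5) + (-2.5)·(-2.5) + (2.5)·(2.5) + (2.5)·(2.5) + (-0.5)·(-0.5) + (-1.5)·(-1.5)) / 5 = 21.5/5 = 4.3
  s[U,V] = ((-0.5)·(0.3333) + (-2.5)·(0.3333) + (2.5)·(2.3333) + (2.5)·(1.3333) + (-0.5)·(-2.6667) + (-1.5)·(-1.6667)) / 5 = 12/5 = 2.4
  s[U,W] = ((-0.5)·(-3.3333) + (-2.5)·(1.6667) + (2.5)·(-0.3333) + (2.5)·(1.6667) + (-0.5)·(-0.3333) + (-1.5)·(0.6667)) / 5 = 0/5 = 0
  s[V,V] = ((0.3333)·(0.3333) + (0.3333)·(0.3333) + (2.3333)·(2.3333) + (1.3333)·(1.3333) + (-2.6667)·(-2.6667) + (-1.6667)·(-1.6667)) / 5 = 17.3333/5 = 3.4667
  s[V,W] = ((0.3333)·(-3.3333) + (0.3333)·(1.6667) + (2.3333)·(-0.3333) + (1.3333)·(1.6667) + (-2.6667)·(-0.3333) + (-1.6667)·(0.6667)) / 5 = 0.6667/5 = 0.1333
  s[W,W] = ((-3.3333)·(-3.3333) + (1.6667)·(1.6667) + (-0.3333)·(-0.3333) + (1.6667)·(1.6667) + (-0.3333)·(-0.3333) + (0.6667)·(0.6667)) / 5 = 17.3333/5 = 3.4667
  Sample standard deviations s_i = √(s[i,i]):
  s(U) = √(4.3) = 2.0736
  s(V) = √(3.4667) = 1.8619
  s(W) = √(3.4667) = 1.8619

Step 3 — r_{ij} = s_{ij} / (s_i · s_j):
  r[U,U] = 1 (diagonal).
  r[U,V] = 2.4 / (2.0736 · 1.8619) = 2.4 / 3.8609 = 0.6216
  r[U,W] = 0 / (2.0736 · 1.8619) = 0 / 3.8609 = 0
  r[V,V] = 1 (diagonal).
  r[V,W] = 0.1333 / (1.8619 · 1.8619) = 0.1333 / 3.4667 = 0.0385
  r[W,W] = 1 (diagonal).

R is symmetric with unit diagonal. Assembling:

R = [[1, 0.6216, 0],
 [0.6216, 1, 0.0385],
 [0, 0.0385, 1]]


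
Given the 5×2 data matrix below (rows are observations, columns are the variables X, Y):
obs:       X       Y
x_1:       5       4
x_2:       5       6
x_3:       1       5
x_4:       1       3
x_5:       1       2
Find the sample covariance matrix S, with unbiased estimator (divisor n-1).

Step 1 — column means:
  mean(X) = (5 + 5 + 1 + 1 + 1) / 5 = 13/5 = 2.6
  mean(Y) = (4 + 6 + 5 + 3 + 2) / 5 = 20/5 = 4

Step 2 — sample covariance S[i,j] = (1/(n-1)) · Σ_k (x_{k,i} - mean_i) · (x_{k,j} - mean_j), with n-1 = 4.
  S[X,X] = ((2.4)·(2.4) + (2.4)·(2.4) + (-1.6)·(-1.6) + (-1.6)·(-1.6) + (-1.6)·(-1.6)) / 4 = 19.2/4 = 4.8
  S[X,Y] = ((2.4)·(0) + (2.4)·(2) + (-1.6)·(1) + (-1.6)·(-1) + (-1.6)·(-2)) / 4 = 8/4 = 2
  S[Y,Y] = ((0)·(0) + (2)·(2) + (1)·(1) + (-1)·(-1) + (-2)·(-2)) / 4 = 10/4 = 2.5

S is symmetric (S[j,i] = S[i,j]). Assembling:

S = [[4.8, 2],
 [2, 2.5]]


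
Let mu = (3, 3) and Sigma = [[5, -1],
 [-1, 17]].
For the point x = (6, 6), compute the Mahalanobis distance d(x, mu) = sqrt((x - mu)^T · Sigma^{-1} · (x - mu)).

Step 1 — centre the observation: (x - mu) = (3, 3).

Step 2 — invert Sigma. det(Sigma) = 5·17 - (-1)² = 84.
  Sigma^{-1} = (1/det) · [[d, -b], [-b, a]] = [[0.2024, 0.0119],
 [0.0119, 0.0595]].

Step 3 — form the quadratic (x - mu)^T · Sigma^{-1} · (x - mu):
  Sigma^{-1} · (x - mu) = (0.6429, 0.2143).
  (x - mu)^T · [Sigma^{-1} · (x - mu)] = (3)·(0.6429) + (3)·(0.2143) = 2.5714.

Step 4 — take square root: d = √(2.5714) ≈ 1.6036.

d(x, mu) = √(2.5714) ≈ 1.6036


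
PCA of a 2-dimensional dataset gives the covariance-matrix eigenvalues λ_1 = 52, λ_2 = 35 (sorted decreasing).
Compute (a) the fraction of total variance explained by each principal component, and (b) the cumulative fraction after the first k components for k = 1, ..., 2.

Step 1 — total variance = trace(Sigma) = Σ λ_i = 52 + 35 = 87.

Step 2 — fraction explained by component i = λ_i / Σ λ:
  PC1: 52/87 = 0.5977
  PC2: 35/87 = 0.4023

Step 3 — cumulative fraction after k components = (λ_1 + ... + λ_k) / Σ λ:
  k = 1: 52/87 = 0.5977
  k = 2: (52 + 35)/87 = 87/87 = 1

Summary (fraction, with percent):

explained: PC1 0.5977 (59.77%), PC2 0.4023 (40.23%);  cumulative: 0.5977, 1


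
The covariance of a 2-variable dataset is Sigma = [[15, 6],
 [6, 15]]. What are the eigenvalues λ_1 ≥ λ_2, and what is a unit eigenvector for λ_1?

Step 1 — characteristic polynomial of 2×2 Sigma:
  det(Sigma - λI) = λ² - trace · λ + det = 0.
  trace = 15 + 15 = 30, det = 15·15 - (6)² = 189.
Step 2 — discriminant:
  Δ = trace² - 4·det = 900 - 756 = 144.
Step 3 — eigenvalues:
  λ = (trace ± √Δ)/2 = (30 ± 12)/2,
  λ_1 = 21,  λ_2 = 9.

Step 4 — unit eigenvector for λ_1: solve (Sigma - λ_1 I)v = 0. First row:
  (15 - 21)·v_x + (6)·v_y = 0, i.e. (-6)·v_x + (6)·v_y = 0,
  so v ∝ (b, λ_1 - a) = (6, 6) = u.
  ||u|| = √((6)² + (6)²) = √(72) ≈ 8.4853,
  v_1 = u/||u|| ≈ (0.7071, 0.7071) (||v_1|| = 1).

λ_1 = 21,  λ_2 = 9;  v_1 ≈ (0.7071, 0.7071)


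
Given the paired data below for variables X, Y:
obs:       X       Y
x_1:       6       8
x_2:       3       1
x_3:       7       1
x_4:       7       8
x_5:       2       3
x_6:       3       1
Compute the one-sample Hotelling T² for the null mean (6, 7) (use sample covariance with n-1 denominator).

Step 1 — sample mean vector:
  mean(X) = (6 + 3 + 7 + 7 + 2 + 3) / 6 = 28/6 = 4.6667
  mean(Y) = (8 + 1 + 1 + 8 + 3 + 1) / 6 = 22/6 = 3.6667
  x̄ = (4.6667, 3.6667),  deviation x̄ - mu_0 = (4.6667, 3.6667) - (6, 7) = (-1.3333, -3.3333).

Step 2 — sample covariance matrix, S[i,j] = (1/(n-1)) · Σ_k (x_{k,i} - mean_i) · (x_{k,j} - mean_j), divisor n-1 = 5:
  S[X,X] = ((1.3333)·(1.3333) + (-1.6667)·(-1.6667) + (2.3333)·(2.3333) + (2.3333)·(2.3333) + (-2.6667)·(-2.6667) + (-1.6667)·(-1.6667)) / 5 = 25.3333/5 = 5.0667
  S[X,Y] = ((1.3333)·(4.3333) + (-1.6667)·(-2.6667) + (2.3333)·(-2.6667) + (2.3333)·(4.3333) + (-2.6667)·(-0.6667) + (-1.6667)·(-2.6667)) / 5 = 20.3333/5 = 4.0667
  S[Y,Y] = ((4.3333)·(4.3333) + (-2.6667)·(-2.6667) + (-2.6667)·(-2.6667) + (4.3333)·(4.3333) + (-0.6667)·(-0.6667) + (-2.6667)·(-2.6667)) / 5 = 59.3333/5 = 11.8667
  S = [[5.0667, 4.0667],
 [4.0667, 11.8667]].

Step 3 — invert S. det(S) = 5.0667·11.8667 - (4.0667)² = 43.5867.
  S^{-1} = (1/det) · [[d, -b], [-b, a]] = [[0.2723, -0.0933],
 [-0.0933, 0.1162]].

Step 4 — quadratic form (x̄ - mu_0)^T · S^{-1} · (x̄ - mu_0):
  S^{-1} · (x̄ - mu_0) = (-0.052, -0.2631),
  (x̄ - mu_0)^T · [...] = (-1.3333)·(-0.052) + (-3.3333)·(-0.2631) = 0.9463.

Step 5 — scale by n: T² = 6 · 0.9463 = 5.6776.

T² ≈ 5.6776


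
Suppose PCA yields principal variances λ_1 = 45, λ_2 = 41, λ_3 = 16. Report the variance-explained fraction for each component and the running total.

Step 1 — total variance = trace(Sigma) = Σ λ_i = 45 + 41 + 16 = 102.

Step 2 — fraction explained by component i = λ_i / Σ λ:
  PC1: 45/102 = 0.4412
  PC2: 41/102 = 0.402
  PC3: 16/102 = 0.1569

Step 3 — cumulative fraction after k components = (λ_1 + ... + λ_k) / Σ λ:
  k = 1: 45/102 = 0.4412
  k = 2: (45 + 41)/102 = 86/102 = 0.8431
  k = 3: (45 + 41 + 16)/102 = 102/102 = 1

Summary (fraction, with percent):

explained: PC1 0.4412 (44.12%), PC2 0.402 (40.2%), PC3 0.1569 (15.69%);  cumulative: 0.4412, 0.8431, 1


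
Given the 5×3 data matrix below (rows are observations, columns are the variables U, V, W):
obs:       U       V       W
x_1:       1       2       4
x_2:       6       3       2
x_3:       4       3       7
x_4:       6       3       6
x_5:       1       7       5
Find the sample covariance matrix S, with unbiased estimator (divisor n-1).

Step 1 — column means:
  mean(U) = (1 + 6 + 4 + 6 + 1) / 5 = 18/5 = 3.6
  mean(V) = (2 + 3 + 3 + 3 + 7) / 5 = 18/5 = 3.6
  mean(W) = (4 + 2 + 7 + 6 + 5) / 5 = 24/5 = 4.8

Step 2 — sample covariance S[i,j] = (1/(n-1)) · Σ_k (x_{k,i} - mean_i) · (x_{k,j} - mean_j), with n-1 = 4.
  S[U,U] = ((-2.6)·(-2.6) + (2.4)·(2.4) + (0.4)·(0.4) + (2.4)·(2.4) + (-2.6)·(-2.6)) / 4 = 25.2/4 = 6.3
  S[U,V] = ((-2.6)·(-1.6) + (2.4)·(-0.6) + (0.4)·(-0.6) + (2.4)·(-0.6) + (-2.6)·(3.4)) / 4 = -7.8/4 = -1.95
  S[U,W] = ((-2.6)·(-0.8) + (2.4)·(-2.8) + (0.4)·(2.2) + (2.4)·(1.2) + (-2.6)·(0.2)) / 4 = -1.4/4 = -0.35
  S[V,V] = ((-1.6)·(-1.6) + (-0.6)·(-0.6) + (-0.6)·(-0.6) + (-0.6)·(-0.6) + (3.4)·(3.4)) / 4 = 15.2/4 = 3.8
  S[V,W] = ((-1.6)·(-0.8) + (-0.6)·(-2.8) + (-0.6)·(2.2) + (-0.6)·(1.2) + (3.4)·(0.2)) / 4 = 1.6/4 = 0.4
  S[W,W] = ((-0.8)·(-0.8) + (-2.8)·(-2.8) + (2.2)·(2.2) + (1.2)·(1.2) + (0.2)·(0.2)) / 4 = 14.8/4 = 3.7

S is symmetric (S[j,i] = S[i,j]). Assembling:

S = [[6.3, -1.95, -0.35],
 [-1.95, 3.8, 0.4],
 [-0.35, 0.4, 3.7]]


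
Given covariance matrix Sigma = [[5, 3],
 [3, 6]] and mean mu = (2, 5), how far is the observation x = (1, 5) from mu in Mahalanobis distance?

Step 1 — centre the observation: (x - mu) = (-1, 0).

Step 2 — invert Sigma. det(Sigma) = 5·6 - (3)² = 21.
  Sigma^{-1} = (1/det) · [[d, -b], [-b, a]] = [[0.2857, -0.1429],
 [-0.1429, 0.2381]].

Step 3 — form the quadratic (x - mu)^T · Sigma^{-1} · (x - mu):
  Sigma^{-1} · (x - mu) = (-0.2857, 0.1429).
  (x - mu)^T · [Sigma^{-1} · (x - mu)] = (-1)·(-0.2857) + (0)·(0.1429) = 0.2857.

Step 4 — take square root: d = √(0.2857) ≈ 0.5345.

d(x, mu) = √(0.2857) ≈ 0.5345


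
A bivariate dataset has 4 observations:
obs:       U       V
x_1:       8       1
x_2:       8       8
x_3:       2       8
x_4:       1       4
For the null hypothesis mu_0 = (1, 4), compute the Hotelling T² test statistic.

Step 1 — sample mean vector:
  mean(U) = (8 + 8 + 2 + 1) / 4 = 19/4 = 4.75
  mean(V) = (1 + 8 + 8 + 4) / 4 = 21/4 = 5.25
  x̄ = (4.75, 5.25),  deviation x̄ - mu_0 = (4.75, 5.25) - (1, 4) = (3.75, 1.25).

Step 2 — sample covariance matrix, S[i,j] = (1/(n-1)) · Σ_k (x_{k,i} - mean_i) · (x_{k,j} - mean_j), divisor n-1 = 3:
  S[U,U] = ((3.25)·(3.25) + (3.25)·(3.25) + (-2.75)·(-2.75) + (-3.75)·(-3.75)) / 3 = 42.75/3 = 14.25
  S[U,V] = ((3.25)·(-4.25) + (3.25)·(2.75) + (-2.75)·(2.75) + (-3.75)·(-1.25)) / 3 = -7.75/3 = -2.5833
  S[V,V] = ((-4.25)·(-4.25) + (2.75)·(2.75) + (2.75)·(2.75) + (-1.25)·(-1.25)) / 3 = 34.75/3 = 11.5833
  S = [[14.25, -2.5833],
 [-2.5833, 11.5833]].

Step 3 — invert S. det(S) = 14.25·11.5833 - (-2.5833)² = 158.3889.
  S^{-1} = (1/det) · [[d, -b], [-b, a]] = [[0.0731, 0.0163],
 [0.0163, 0.09]].

Step 4 — quadratic form (x̄ - mu_0)^T · S^{-1} · (x̄ - mu_0):
  S^{-1} · (x̄ - mu_0) = (0.2946, 0.1736),
  (x̄ - mu_0)^T · [...] = (3.75)·(0.2946) + (1.25)·(0.1736) = 1.3219.

Step 5 — scale by n: T² = 4 · 1.3219 = 5.2876.

T² ≈ 5.2876


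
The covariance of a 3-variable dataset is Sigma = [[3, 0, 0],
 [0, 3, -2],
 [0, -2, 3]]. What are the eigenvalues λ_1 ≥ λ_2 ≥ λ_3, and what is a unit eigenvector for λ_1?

Step 1 — characteristic polynomial p(λ) = det(λI - Sigma) = λ³ - tr·λ² + c_1·λ - det, where tr = trace, c_1 = sum of the principal 2×2 minors, det = det(Sigma):
  tr = 3 + 3 + 3 = 9,
  c_1 = (3·3 - (0)²) + (3·3 - (0)²) + (3·3 - (-2)²) = 9 + 9 + 5 = 23,
  det = 3·(3·3 - (-2)²) - (0)·((0)·3 - (-2)·(0)) + (0)·((0)·(-2) - 3·(0)) = 3·(5) - (0)·(0) + (0)·(0) = 15.
  So p(λ) = λ³ - 9λ² + 23λ - 15.
Step 2 — look for an integer root (rational root theorem: any rational root is an integer divisor of 15). Testing λ = 1:
  p(1) = 1 - 9 + 23 - 15 = 0  ✓
  Dividing out (λ - 1): p(λ) = (λ - 1)(λ² - 8λ + 15).
Step 3 — remaining eigenvalues from the quadratic λ² - 8λ + 15 = 0:
  Δ = 8² - 4·15 = 64 - 60 = 4,  λ = (8 ± √4)/2 = (8 ± 2)/2 = 5 or 3.
  Sorted: λ_1 = 5,  λ_2 = 3,  λ_3 = 1  (check: sum = 9 = tr ✓).

Step 4 — unit eigenvector for λ_1 = 5: v spans the null space of (Sigma - λ_1 I), whose rows are
  r_1 = (-2, 0, 0),  r_2 = (0, -2, -2),  r_3 = (0, -2, -2).
  v is orthogonal to every row, so take v ∝ r_1 × r_2 = ((0)·(-2) - (0)·(-2), (0)·(0) - (-2)·(-2), (-2)·(-2) - (0)·(0)) = (0, -4, 4).
  Rescale (divide by 4; multiply by -1 so the first nonzero entry is positive): u = (0, 1, -1).
  ||u|| = √((0)² + (1)² + (-1)²) = √(2) ≈ 1.4142,  v_1 = u/||u|| ≈ (0, 0.7071, -0.7071) (||v_1|| = 1).

λ_1 = 5,  λ_2 = 3,  λ_3 = 1;  v_1 ≈ (0, 0.7071, -0.7071)


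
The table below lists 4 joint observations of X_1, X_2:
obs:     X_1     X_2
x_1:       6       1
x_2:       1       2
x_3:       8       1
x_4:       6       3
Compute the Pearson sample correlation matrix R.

Step 1 — column means:
  mean(X_1) = (6 + 1 + 8 + 6) / 4 = 21/4 = 5.25
  mean(X_2) = (1 + 2 + 1 + 3) / 4 = 7/4 = 1.75

Step 2 — sample variances and covariances s[i,j] = (1/(n-1)) · Σ_k (x_{k,i} - mean_i) · (x_{k,j} - mean_j), with n-1 = 3:
  s[X_1,X_1] = ((0.75)·(0.75) + (-4.25)·(-4.25) + (2.75)·(2.75) + (0.75)·(0.75)) / 3 = 26.75/3 = 8.9167
  s[X_1,X_2] = ((0.75)·(-0.75) + (-4.25)·(0.25) + (2.75)·(-0.75) + (0.75)·(1.25)) / 3 = -2.75/3 = -0.9167
  s[X_2,X_2] = ((-0.75)·(-0.75) + (0.25)·(0.25) + (-0.75)·(-0.75) + (1.25)·(1.25)) / 3 = 2.75/3 = 0.9167
  Sample standard deviations s_i = √(s[i,i]):
  s(X_1) = √(8.9167) = 2.9861
  s(X_2) = √(0.9167) = 0.9574

Step 3 — r_{ij} = s_{ij} / (s_i · s_j):
  r[X_1,X_1] = 1 (diagonal).
  r[X_1,X_2] = -0.9167 / (2.9861 · 0.9574) = -0.9167 / 2.859 = -0.3206
  r[X_2,X_2] = 1 (diagonal).

R is symmetric with unit diagonal. Assembling:

R = [[1, -0.3206],
 [-0.3206, 1]]


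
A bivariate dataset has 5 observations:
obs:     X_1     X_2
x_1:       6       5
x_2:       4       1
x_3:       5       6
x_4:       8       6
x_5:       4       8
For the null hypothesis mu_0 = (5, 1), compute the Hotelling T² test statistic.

Step 1 — sample mean vector:
  mean(X_1) = (6 + 4 + 5 + 8 + 4) / 5 = 27/5 = 5.4
  mean(X_2) = (5 + 1 + 6 + 6 + 8) / 5 = 26/5 = 5.2
  x̄ = (5.4, 5.2),  deviation x̄ - mu_0 = (5.4, 5.2) - (5, 1) = (0.4, 4.2).

Step 2 — sample covariance matrix, S[i,j] = (1/(n-1)) · Σ_k (x_{k,i} - mean_i) · (x_{k,j} - mean_j), divisor n-1 = 4:
  S[X_1,X_1] = ((0.6)·(0.6) + (-1.4)·(-1.4) + (-0.4)·(-0.4) + (2.6)·(2.6) + (-1.4)·(-1.4)) / 4 = 11.2/4 = 2.8
  S[X_1,X_2] = ((0.6)·(-0.2) + (-1.4)·(-4.2) + (-0.4)·(0.8) + (2.6)·(0.8) + (-1.4)·(2.8)) / 4 = 3.6/4 = 0.9
  S[X_2,X_2] = ((-0.2)·(-0.2) + (-4.2)·(-4.2) + (0.8)·(0.8) + (0.8)·(0.8) + (2.8)·(2.8)) / 4 = 26.8/4 = 6.7
  S = [[2.8, 0.9],
 [0.9, 6.7]].

Step 3 — invert S. det(S) = 2.8·6.7 - (0.9)² = 17.95.
  S^{-1} = (1/det) · [[d, -b], [-b, a]] = [[0.3733, -0.0501],
 [-0.0501, 0.156]].

Step 4 — quadratic form (x̄ - mu_0)^T · S^{-1} · (x̄ - mu_0):
  S^{-1} · (x̄ - mu_0) = (-0.0613, 0.6351),
  (x̄ - mu_0)^T · [...] = (0.4)·(-0.0613) + (4.2)·(0.6351) = 2.6429.

Step 5 — scale by n: T² = 5 · 2.6429 = 13.2145.

T² ≈ 13.2145


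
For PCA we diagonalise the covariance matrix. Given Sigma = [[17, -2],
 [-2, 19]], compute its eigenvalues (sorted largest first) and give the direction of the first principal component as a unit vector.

Step 1 — characteristic polynomial of 2×2 Sigma:
  det(Sigma - λI) = λ² - trace · λ + det = 0.
  trace = 17 + 19 = 36, det = 17·19 - (-2)² = 319.
Step 2 — discriminant:
  Δ = trace² - 4·det = 1296 - 1276 = 20.
Step 3 — eigenvalues:
  λ = (trace ± √Δ)/2 = (36 ± 4.4721)/2,
  λ_1 = 20.2361,  λ_2 = 15.7639.

Step 4 — unit eigenvector for λ_1: solve (Sigma - λ_1 I)v = 0. First row:
  (17 - 20.2361)·v_x + (-2)·v_y = 0, i.e. (-3.2361)·v_x + (-2)·v_y = 0,
  so v ∝ (b, λ_1 - a) = (-2, 3.2361); multiply by -1 so the first entry is positive: u = (2, -3.2361).
  ||u|| = √((2)² + (-3.2361)²) = √(14.4721) ≈ 3.8042,
  v_1 = u/||u|| ≈ (0.5257, -0.8507) (||v_1|| = 1).

λ_1 = 20.2361,  λ_2 = 15.7639;  v_1 ≈ (0.5257, -0.8507)


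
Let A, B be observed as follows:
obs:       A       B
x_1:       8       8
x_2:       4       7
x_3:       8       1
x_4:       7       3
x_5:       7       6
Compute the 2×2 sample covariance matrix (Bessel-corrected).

Step 1 — column means:
  mean(A) = (8 + 4 + 8 + 7 + 7) / 5 = 34/5 = 6.8
  mean(B) = (8 + 7 + 1 + 3 + 6) / 5 = 25/5 = 5

Step 2 — sample covariance S[i,j] = (1/(n-1)) · Σ_k (x_{k,i} - mean_i) · (x_{k,j} - mean_j), with n-1 = 4.
  S[A,A] = ((1.2)·(1.2) + (-2.8)·(-2.8) + (1.2)·(1.2) + (0.2)·(0.2) + (0.2)·(0.2)) / 4 = 10.8/4 = 2.7
  S[A,B] = ((1.2)·(3) + (-2.8)·(2) + (1.2)·(-4) + (0.2)·(-2) + (0.2)·(1)) / 4 = -7/4 = -1.75
  S[B,B] = ((3)·(3) + (2)·(2) + (-4)·(-4) + (-2)·(-2) + (1)·(1)) / 4 = 34/4 = 8.5

S is symmetric (S[j,i] = S[i,j]). Assembling:

S = [[2.7, -1.75],
 [-1.75, 8.5]]


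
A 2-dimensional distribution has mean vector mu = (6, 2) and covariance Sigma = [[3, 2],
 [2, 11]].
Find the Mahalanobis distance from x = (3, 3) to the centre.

Step 1 — centre the observation: (x - mu) = (-3, 1).

Step 2 — invert Sigma. det(Sigma) = 3·11 - (2)² = 29.
  Sigma^{-1} = (1/det) · [[d, -b], [-b, a]] = [[0.3793, -0.069],
 [-0.069, 0.1034]].

Step 3 — form the quadratic (x - mu)^T · Sigma^{-1} · (x - mu):
  Sigma^{-1} · (x - mu) = (-1.2069, 0.3103).
  (x - mu)^T · [Sigma^{-1} · (x - mu)] = (-3)·(-1.2069) + (1)·(0.3103) = 3.931.

Step 4 — take square root: d = √(3.931) ≈ 1.9827.

d(x, mu) = √(3.931) ≈ 1.9827


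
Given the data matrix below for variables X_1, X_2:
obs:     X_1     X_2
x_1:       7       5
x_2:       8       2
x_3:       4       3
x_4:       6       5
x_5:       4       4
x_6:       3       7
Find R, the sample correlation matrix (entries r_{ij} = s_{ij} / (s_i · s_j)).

Step 1 — column means:
  mean(X_1) = (7 + 8 + 4 + 6 + 4 + 3) / 6 = 32/6 = 5.3333
  mean(X_2) = (5 + 2 + 3 + 5 + 4 + 7) / 6 = 26/6 = 4.3333

Step 2 — sample variances and covariances s[i,j] = (1/(n-1)) · Σ_k (x_{k,i} - mean_i) · (x_{k,j} - mean_j), with n-1 = 5:
  s[X_1,X_1] = ((1.6667)·(1.6667) + (2.6667)·(2.6667) + (-1.3333)·(-1.3333) + (0.6667)·(0.6667) + (-1.3333)·(-1.3333) + (-2.3333)·(-2.3333)) / 5 = 19.3333/5 = 3.8667
  s[X_1,X_2] = ((1.6667)·(0.6667) + (2.6667)·(-2.3333) + (-1.3333)·(-1.3333) + (0.6667)·(0.6667) + (-1.3333)·(-0.3333) + (-2.3333)·(2.6667)) / 5 = -8.6667/5 = -1.7333
  s[X_2,X_2] = ((0.6667)·(0.6667) + (-2.3333)·(-2.3333) + (-1.3333)·(-1.3333) + (0.6667)·(0.6667) + (-0.3333)·(-0.3333) + (2.6667)·(2.6667)) / 5 = 15.3333/5 = 3.0667
  Sample standard deviations s_i = √(s[i,i]):
  s(X_1) = √(3.8667) = 1.9664
  s(X_2) = √(3.0667) = 1.7512

Step 3 — r_{ij} = s_{ij} / (s_i · s_j):
  r[X_1,X_1] = 1 (diagonal).
  r[X_1,X_2] = -1.7333 / (1.9664 · 1.7512) = -1.7333 / 3.4435 = -0.5034
  r[X_2,X_2] = 1 (diagonal).

R is symmetric with unit diagonal. Assembling:

R = [[1, -0.5034],
 [-0.5034, 1]]


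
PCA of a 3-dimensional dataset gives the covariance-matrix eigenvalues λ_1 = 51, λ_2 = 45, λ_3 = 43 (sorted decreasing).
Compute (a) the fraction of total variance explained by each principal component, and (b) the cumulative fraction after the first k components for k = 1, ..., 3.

Step 1 — total variance = trace(Sigma) = Σ λ_i = 51 + 45 + 43 = 139.

Step 2 — fraction explained by component i = λ_i / Σ λ:
  PC1: 51/139 = 0.3669
  PC2: 45/139 = 0.3237
  PC3: 43/139 = 0.3094

Step 3 — cumulative fraction after k components = (λ_1 + ... + λ_k) / Σ λ:
  k = 1: 51/139 = 0.3669
  k = 2: (51 + 45)/139 = 96/139 = 0.6906
  k = 3: (51 + 45 + 43)/139 = 139/139 = 1

Summary (fraction, with percent):

explained: PC1 0.3669 (36.69%), PC2 0.3237 (32.37%), PC3 0.3094 (30.94%);  cumulative: 0.3669, 0.6906, 1


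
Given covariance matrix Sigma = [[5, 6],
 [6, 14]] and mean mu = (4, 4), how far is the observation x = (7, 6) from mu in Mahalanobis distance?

Step 1 — centre the observation: (x - mu) = (3, 2).

Step 2 — invert Sigma. det(Sigma) = 5·14 - (6)² = 34.
  Sigma^{-1} = (1/det) · [[d, -b], [-b, a]] = [[0.4118, -0.1765],
 [-0.1765, 0.1471]].

Step 3 — form the quadratic (x - mu)^T · Sigma^{-1} · (x - mu):
  Sigma^{-1} · (x - mu) = (0.8824, -0.2353).
  (x - mu)^T · [Sigma^{-1} · (x - mu)] = (3)·(0.8824) + (2)·(-0.2353) = 2.1765.

Step 4 — take square root: d = √(2.1765) ≈ 1.4753.

d(x, mu) = √(2.1765) ≈ 1.4753


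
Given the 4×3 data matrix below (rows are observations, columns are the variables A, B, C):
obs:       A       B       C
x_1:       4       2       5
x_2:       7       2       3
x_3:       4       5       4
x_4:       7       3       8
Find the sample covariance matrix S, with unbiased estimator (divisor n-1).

Step 1 — column means:
  mean(A) = (4 + 7 + 4 + 7) / 4 = 22/4 = 5.5
  mean(B) = (2 + 2 + 5 + 3) / 4 = 12/4 = 3
  mean(C) = (5 + 3 + 4 + 8) / 4 = 20/4 = 5

Step 2 — sample covariance S[i,j] = (1/(n-1)) · Σ_k (x_{k,i} - mean_i) · (x_{k,j} - mean_j), with n-1 = 3.
  S[A,A] = ((-1.5)·(-1.5) + (1.5)·(1.5) + (-1.5)·(-1.5) + (1.5)·(1.5)) / 3 = 9/3 = 3
  S[A,B] = ((-1.5)·(-1) + (1.5)·(-1) + (-1.5)·(2) + (1.5)·(0)) / 3 = -3/3 = -1
  S[A,C] = ((-1.5)·(0) + (1.5)·(-2) + (-1.5)·(-1) + (1.5)·(3)) / 3 = 3/3 = 1
  S[B,B] = ((-1)·(-1) + (-1)·(-1) + (2)·(2) + (0)·(0)) / 3 = 6/3 = 2
  S[B,C] = ((-1)·(0) + (-1)·(-2) + (2)·(-1) + (0)·(3)) / 3 = 0/3 = 0
  S[C,C] = ((0)·(0) + (-2)·(-2) + (-1)·(-1) + (3)·(3)) / 3 = 14/3 = 4.6667

S is symmetric (S[j,i] = S[i,j]). Assembling:

S = [[3, -1, 1],
 [-1, 2, 0],
 [1, 0, 4.6667]]


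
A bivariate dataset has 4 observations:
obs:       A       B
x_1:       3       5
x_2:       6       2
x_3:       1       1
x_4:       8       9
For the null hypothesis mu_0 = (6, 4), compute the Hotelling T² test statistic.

Step 1 — sample mean vector:
  mean(A) = (3 + 6 + 1 + 8) / 4 = 18/4 = 4.5
  mean(B) = (5 + 2 + 1 + 9) / 4 = 17/4 = 4.25
  x̄ = (4.5, 4.25),  deviation x̄ - mu_0 = (4.5, 4.25) - (6, 4) = (-1.5, 0.25).

Step 2 — sample covariance matrix, S[i,j] = (1/(n-1)) · Σ_k (x_{k,i} - mean_i) · (x_{k,j} - mean_j), divisor n-1 = 3:
  S[A,A] = ((-1.5)·(-1.5) + (1.5)·(1.5) + (-3.5)·(-3.5) + (3.5)·(3.5)) / 3 = 29/3 = 9.6667
  S[A,B] = ((-1.5)·(0.75) + (1.5)·(-2.25) + (-3.5)·(-3.25) + (3.5)·(4.75)) / 3 = 23.5/3 = 7.8333
  S[B,B] = ((0.75)·(0.75) + (-2.25)·(-2.25) + (-3.25)·(-3.25) + (4.75)·(4.75)) / 3 = 38.75/3 = 12.9167
  S = [[9.6667, 7.8333],
 [7.8333, 12.9167]].

Step 3 — invert S. det(S) = 9.6667·12.9167 - (7.8333)² = 63.5.
  S^{-1} = (1/det) · [[d, -b], [-b, a]] = [[0.2034, -0.1234],
 [-0.1234, 0.1522]].

Step 4 — quadratic form (x̄ - mu_0)^T · S^{-1} · (x̄ - mu_0):
  S^{-1} · (x̄ - mu_0) = (-0.336, 0.2231),
  (x̄ - mu_0)^T · [...] = (-1.5)·(-0.336) + (0.25)·(0.2231) = 0.5597.

Step 5 — scale by n: T² = 4 · 0.5597 = 2.2388.

T² ≈ 2.2388


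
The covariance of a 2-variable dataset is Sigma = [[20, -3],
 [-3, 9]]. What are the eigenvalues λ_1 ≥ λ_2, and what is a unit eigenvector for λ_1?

Step 1 — characteristic polynomial of 2×2 Sigma:
  det(Sigma - λI) = λ² - trace · λ + det = 0.
  trace = 20 + 9 = 29, det = 20·9 - (-3)² = 171.
Step 2 — discriminant:
  Δ = trace² - 4·det = 841 - 684 = 157.
Step 3 — eigenvalues:
  λ = (trace ± √Δ)/2 = (29 ± 12.53)/2,
  λ_1 = 20.765,  λ_2 = 8.235.

Step 4 — unit eigenvector for λ_1: solve (Sigma - λ_1 I)v = 0. First row:
  (20 - 20.765)·v_x + (-3)·v_y = 0, i.e. (-0.765)·v_x + (-3)·v_y = 0,
  so v ∝ (b, λ_1 - a) = (-3, 0.765); multiply by -1 so the first entry is positive: u = (3, -0.765).
  ||u|| = √((3)² + (-0.765)²) = √(9.5852) ≈ 3.096,
  v_1 = u/||u|| ≈ (0.969, -0.2471) (||v_1|| = 1).

λ_1 = 20.765,  λ_2 = 8.235;  v_1 ≈ (0.969, -0.2471)


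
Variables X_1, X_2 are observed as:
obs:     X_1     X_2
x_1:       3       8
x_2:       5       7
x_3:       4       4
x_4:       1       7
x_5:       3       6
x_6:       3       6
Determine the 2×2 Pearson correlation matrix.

Step 1 — column means:
  mean(X_1) = (3 + 5 + 4 + 1 + 3 + 3) / 6 = 19/6 = 3.1667
  mean(X_2) = (8 + 7 + 4 + 7 + 6 + 6) / 6 = 38/6 = 6.3333

Step 2 — sample variances and covariances s[i,j] = (1/(n-1)) · Σ_k (x_{k,i} - mean_i) · (x_{k,j} - mean_j), with n-1 = 5:
  s[X_1,X_1] = ((-0.1667)·(-0.1667) + (1.8333)·(1.8333) + (0.8333)·(0.8333) + (-2.1667)·(-2.1667) + (-0.1667)·(-0.1667) + (-0.1667)·(-0.1667)) / 5 = 8.8333/5 = 1.7667
  s[X_1,X_2] = ((-0.1667)·(1.6667) + (1.8333)·(0.6667) + (0.8333)·(-2.3333) + (-2.1667)·(0.6667) + (-0.1667)·(-0.3333) + (-0.1667)·(-0.3333)) / 5 = -2.3333/5 = -0.4667
  s[X_2,X_2] = ((1.6667)·(1.6667) + (0.6667)·(0.6667) + (-2.3333)·(-2.3333) + (0.6667)·(0.6667) + (-0.3333)·(-0.3333) + (-0.3333)·(-0.3333)) / 5 = 9.3333/5 = 1.8667
  Sample standard deviations s_i = √(s[i,i]):
  s(X_1) = √(1.7667) = 1.3292
  s(X_2) = √(1.8667) = 1.3663

Step 3 — r_{ij} = s_{ij} / (s_i · s_j):
  r[X_1,X_1] = 1 (diagonal).
  r[X_1,X_2] = -0.4667 / (1.3292 · 1.3663) = -0.4667 / 1.816 = -0.257
  r[X_2,X_2] = 1 (diagonal).

R is symmetric with unit diagonal. Assembling:

R = [[1, -0.257],
 [-0.257, 1]]


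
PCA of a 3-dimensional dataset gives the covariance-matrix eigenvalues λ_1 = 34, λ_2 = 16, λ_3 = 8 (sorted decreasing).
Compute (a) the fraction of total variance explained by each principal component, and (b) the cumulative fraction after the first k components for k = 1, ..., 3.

Step 1 — total variance = trace(Sigma) = Σ λ_i = 34 + 16 + 8 = 58.

Step 2 — fraction explained by component i = λ_i / Σ λ:
  PC1: 34/58 = 0.5862
  PC2: 16/58 = 0.2759
  PC3: 8/58 = 0.1379

Step 3 — cumulative fraction after k components = (λ_1 + ... + λ_k) / Σ λ:
  k = 1: 34/58 = 0.5862
  k = 2: (34 + 16)/58 = 50/58 = 0.8621
  k = 3: (34 + 16 + 8)/58 = 58/58 = 1

Summary (fraction, with percent):

explained: PC1 0.5862 (58.62%), PC2 0.2759 (27.59%), PC3 0.1379 (13.79%);  cumulative: 0.5862, 0.8621, 1


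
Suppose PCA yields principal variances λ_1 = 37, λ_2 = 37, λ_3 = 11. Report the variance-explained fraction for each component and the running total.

Step 1 — total variance = trace(Sigma) = Σ λ_i = 37 + 37 + 11 = 85.

Step 2 — fraction explained by component i = λ_i / Σ λ:
  PC1: 37/85 = 0.4353
  PC2: 37/85 = 0.4353
  PC3: 11/85 = 0.1294

Step 3 — cumulative fraction after k components = (λ_1 + ... + λ_k) / Σ λ:
  k = 1: 37/85 = 0.4353
  k = 2: (37 + 37)/85 = 74/85 = 0.8706
  k = 3: (37 + 37 + 11)/85 = 85/85 = 1

Summary (fraction, with percent):

explained: PC1 0.4353 (43.53%), PC2 0.4353 (43.53%), PC3 0.1294 (12.94%);  cumulative: 0.4353, 0.8706, 1


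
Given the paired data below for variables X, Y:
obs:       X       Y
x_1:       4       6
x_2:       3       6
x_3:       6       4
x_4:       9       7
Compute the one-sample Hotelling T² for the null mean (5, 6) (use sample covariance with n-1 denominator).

Step 1 — sample mean vector:
  mean(X) = (4 + 3 + 6 + 9) / 4 = 22/4 = 5.5
  mean(Y) = (6 + 6 + 4 + 7) / 4 = 23/4 = 5.75
  x̄ = (5.5, 5.75),  deviation x̄ - mu_0 = (5.5, 5.75) - (5, 6) = (0.5, -0.25).

Step 2 — sample covariance matrix, S[i,j] = (1/(n-1)) · Σ_k (x_{k,i} - mean_i) · (x_{k,j} - mean_j), divisor n-1 = 3:
  S[X,X] = ((-1.5)·(-1.5) + (-2.5)·(-2.5) + (0.5)·(0.5) + (3.5)·(3.5)) / 3 = 21/3 = 7
  S[X,Y] = ((-1.5)·(0.25) + (-2.5)·(0.25) + (0.5)·(-1.75) + (3.5)·(1.25)) / 3 = 2.5/3 = 0.8333
  S[Y,Y] = ((0.25)·(0.25) + (0.25)·(0.25) + (-1.75)·(-1.75) + (1.25)·(1.25)) / 3 = 4.75/3 = 1.5833
  S = [[7, 0.8333],
 [0.8333, 1.5833]].

Step 3 — invert S. det(S) = 7·1.5833 - (0.8333)² = 10.3889.
  S^{-1} = (1/det) · [[d, -b], [-b, a]] = [[0.1524, -0.0802],
 [-0.0802, 0.6738]].

Step 4 — quadratic form (x̄ - mu_0)^T · S^{-1} · (x̄ - mu_0):
  S^{-1} · (x̄ - mu_0) = (0.0963, -0.2086),
  (x̄ - mu_0)^T · [...] = (0.5)·(0.0963) + (-0.25)·(-0.2086) = 0.1003.

Step 5 — scale by n: T² = 4 · 0.1003 = 0.4011.

T² ≈ 0.4011


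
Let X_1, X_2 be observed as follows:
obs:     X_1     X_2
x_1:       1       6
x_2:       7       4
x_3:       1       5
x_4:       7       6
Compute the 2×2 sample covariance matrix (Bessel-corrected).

Step 1 — column means:
  mean(X_1) = (1 + 7 + 1 + 7) / 4 = 16/4 = 4
  mean(X_2) = (6 + 4 + 5 + 6) / 4 = 21/4 = 5.25

Step 2 — sample covariance S[i,j] = (1/(n-1)) · Σ_k (x_{k,i} - mean_i) · (x_{k,j} - mean_j), with n-1 = 3.
  S[X_1,X_1] = ((-3)·(-3) + (3)·(3) + (-3)·(-3) + (3)·(3)) / 3 = 36/3 = 12
  S[X_1,X_2] = ((-3)·(0.75) + (3)·(-1.25) + (-3)·(-0.25) + (3)·(0.75)) / 3 = -3/3 = -1
  S[X_2,X_2] = ((0.75)·(0.75) + (-1.25)·(-1.25) + (-0.25)·(-0.25) + (0.75)·(0.75)) / 3 = 2.75/3 = 0.9167

S is symmetric (S[j,i] = S[i,j]). Assembling:

S = [[12, -1],
 [-1, 0.9167]]


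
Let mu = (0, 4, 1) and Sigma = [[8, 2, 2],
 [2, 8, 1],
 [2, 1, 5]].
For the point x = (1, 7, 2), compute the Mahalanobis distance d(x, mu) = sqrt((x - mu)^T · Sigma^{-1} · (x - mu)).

Step 1 — centre the observation: (x - mu) = (1, 3, 1).

Step 2 — invert Sigma (cofactor / det for 3×3, or solve directly):
  Sigma^{-1} = [[0.1455, -0.0299, -0.0522],
 [-0.0299, 0.1343, -0.0149],
 [-0.0522, -0.0149, 0.2239]].

Step 3 — form the quadratic (x - mu)^T · Sigma^{-1} · (x - mu):
  Sigma^{-1} · (x - mu) = (0.0037, 0.3582, 0.1269).
  (x - mu)^T · [Sigma^{-1} · (x - mu)] = (1)·(0.0037) + (3)·(0.3582) + (1)·(0.1269) = 1.2052.

Step 4 — take square root: d = √(1.2052) ≈ 1.0978.

d(x, mu) = √(1.2052) ≈ 1.0978


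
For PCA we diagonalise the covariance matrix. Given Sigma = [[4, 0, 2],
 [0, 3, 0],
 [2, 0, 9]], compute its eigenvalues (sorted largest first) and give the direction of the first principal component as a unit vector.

Step 1 — characteristic polynomial p(λ) = det(λI - Sigma) = λ³ - tr·λ² + c_1·λ - det, where tr = trace, c_1 = sum of the principal 2×2 minors, det = det(Sigma):
  tr = 4 + 3 + 9 = 16,
  c_1 = (4·3 - (0)²) + (4·9 - (2)²) + (3·9 - (0)²) = 12 + 32 + 27 = 71,
  det = 4·(3·9 - (0)²) - (0)·((0)·9 - (0)·(2)) + (2)·((0)·(0) - 3·(2)) = 4·(27) - (0)·(0) + (2)·(-6) = 96.
  So p(λ) = λ³ - 16λ² + 71λ - 96.
Step 2 — look for an integer root (rational root theorem: any rational root is an integer divisor of 96). Testing λ = 3:
  p(3) = 27 - 144 + 213 - 96 = 0  ✓
  Dividing out (λ - 3): p(λ) = (λ - 3)(λ² - 13λ + 32).
Step 3 — remaining eigenvalues from the quadratic λ² - 13λ + 32 = 0:
  Δ = 13² - 4·32 = 169 - 128 = 41,  λ = (13 ± √41)/2 = (13 ± 6.4031)/2 ≈ 9.7016 or 3.2984.
  Sorted: λ_1 = 9.7016,  λ_2 = 3.2984,  λ_3 = 3  (check: sum = 16 = tr ✓).

Step 4 — unit eigenvector for λ_1 ≈ 9.7016: v spans the null space of (Sigma - λ_1 I), whose rows are
  r_1 = (-5.7016, 0, 2),  r_2 = (0, -6.7016, 0),  r_3 = (2, 0, -0.7016).
  v is orthogonal to every row, so take v ∝ r_1 × r_2 = ((0)·(0) - (2)·(-6.7016), (2)·(0) - (-5.7016)·(0), (-5.7016)·(-6.7016) - (0)·(0)) ≈ (13.4031, 0, 38.2094).
  Let u = (13.4031, 0, 38.2094).
  ||u|| = √((13.4031)² + (0)² + (38.2094)²) = √(1639.5999) ≈ 40.492,  v_1 = u/||u|| ≈ (0.331, 0, 0.9436) (||v_1|| = 1).

λ_1 = 9.7016,  λ_2 = 3.2984,  λ_3 = 3;  v_1 ≈ (0.331, 0, 0.9436)


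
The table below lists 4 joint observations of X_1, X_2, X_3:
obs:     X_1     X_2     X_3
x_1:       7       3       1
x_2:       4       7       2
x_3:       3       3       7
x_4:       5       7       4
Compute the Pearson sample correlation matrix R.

Step 1 — column means:
  mean(X_1) = (7 + 4 + 3 + 5) / 4 = 19/4 = 4.75
  mean(X_2) = (3 + 7 + 3 + 7) / 4 = 20/4 = 5
  mean(X_3) = (1 + 2 + 7 + 4) / 4 = 14/4 = 3.5

Step 2 — sample variances and covariances s[i,j] = (1/(n-1)) · Σ_k (x_{k,i} - mean_i) · (x_{k,j} - mean_j), with n-1 = 3:
  s[X_1,X_1] = ((2.25)·(2.25) + (-0.75)·(-0.75) + (-1.75)·(-1.75) + (0.25)·(0.25)) / 3 = 8.75/3 = 2.9167
  s[X_1,X_2] = ((2.25)·(-2) + (-0.75)·(2) + (-1.75)·(-2) + (0.25)·(2)) / 3 = -2/3 = -0.6667
  s[X_1,X_3] = ((2.25)·(-2.5) + (-0.75)·(-1.5) + (-1.75)·(3.5) + (0.25)·(0.5)) / 3 = -10.5/3 = -3.5
  s[X_2,X_2] = ((-2)·(-2) + (2)·(2) + (-2)·(-2) + (2)·(2)) / 3 = 16/3 = 5.3333
  s[X_2,X_3] = ((-2)·(-2.5) + (2)·(-1.5) + (-2)·(3.5) + (2)·(0.5)) / 3 = -4/3 = -1.3333
  s[X_3,X_3] = ((-2.5)·(-2.5) + (-1.5)·(-1.5) + (3.5)·(3.5) + (0.5)·(0.5)) / 3 = 21/3 = 7
  Sample standard deviations s_i = √(s[i,i]):
  s(X_1) = √(2.9167) = 1.7078
  s(X_2) = √(5.3333) = 2.3094
  s(X_3) = √(7) = 2.6458

Step 3 — r_{ij} = s_{ij} / (s_i · s_j):
  r[X_1,X_1] = 1 (diagonal).
  r[X_1,X_2] = -0.6667 / (1.7078 · 2.3094) = -0.6667 / 3.9441 = -0.169
  r[X_1,X_3] = -3.5 / (1.7078 · 2.6458) = -3.5 / 4.5185 = -0.7746
  r[X_2,X_2] = 1 (diagonal).
  r[X_2,X_3] = -1.3333 / (2.3094 · 2.6458) = -1.3333 / 6.1101 = -0.2182
  r[X_3,X_3] = 1 (diagonal).

R is symmetric with unit diagonal. Assembling:

R = [[1, -0.169, -0.7746],
 [-0.169, 1, -0.2182],
 [-0.7746, -0.2182, 1]]
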